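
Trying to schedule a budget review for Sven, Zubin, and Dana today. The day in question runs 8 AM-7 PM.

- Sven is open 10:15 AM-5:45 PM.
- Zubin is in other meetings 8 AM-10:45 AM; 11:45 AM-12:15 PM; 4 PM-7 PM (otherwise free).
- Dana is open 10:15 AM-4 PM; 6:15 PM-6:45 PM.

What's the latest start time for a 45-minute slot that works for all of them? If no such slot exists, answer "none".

15:15

Sven free: 10:15-17:45.
Zubin free: 10:45-11:45, 12:15-16:00 (invert busy blocks within the working day).
Dana free: 10:15-16:00, 18:15-18:45.
Sven ∩ Zubin: 10:45-11:45, 12:15-16:00.
Sven ∩ Zubin ∩ Dana: 10:45-11:45, 12:15-16:00.
The last common window of at least 45 minutes is 12:15-16:00; a 45-minute meeting can start as late as 15:15 and still end by 16:00.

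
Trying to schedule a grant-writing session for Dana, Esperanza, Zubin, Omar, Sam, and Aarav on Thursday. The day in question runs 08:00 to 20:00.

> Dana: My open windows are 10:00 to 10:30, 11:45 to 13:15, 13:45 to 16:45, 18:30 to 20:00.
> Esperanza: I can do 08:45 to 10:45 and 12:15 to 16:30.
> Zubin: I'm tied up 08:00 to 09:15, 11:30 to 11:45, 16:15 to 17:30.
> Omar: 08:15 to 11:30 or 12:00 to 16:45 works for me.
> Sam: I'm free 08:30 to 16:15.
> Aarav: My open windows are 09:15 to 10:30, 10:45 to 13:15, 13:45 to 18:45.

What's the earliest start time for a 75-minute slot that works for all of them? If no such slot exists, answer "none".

13:45

Dana free: 10:00-10:30, 11:45-13:15, 13:45-16:45, 18:30-20:00.
Esperanza free: 08:45-10:45, 12:15-16:30.
Zubin free: 09:15-11:30, 11:45-16:15, 17:30-20:00 (invert busy blocks within the working day).
Omar free: 08:15-11:30, 12:00-16:45.
Sam free: 08:30-16:15.
Aarav free: 09:15-10:30, 10:45-13:15, 13:45-18:45.
Dana ∩ Esperanza: 10:00-10:30, 12:15-13:15, 13:45-16:30.
Dana ∩ Esperanza ∩ Zubin: 10:00-10:30, 12:15-13:15, 13:45-16:15.
Dana ∩ Esperanza ∩ Zubin ∩ Omar: 10:00-10:30, 12:15-13:15, 13:45-16:15.
Dana ∩ Esperanza ∩ Zubin ∩ Omar ∩ Sam: 10:00-10:30, 12:15-13:15, 13:45-16:15.
Dana ∩ Esperanza ∩ Zubin ∩ Omar ∩ Sam ∩ Aarav: 10:00-10:30, 12:15-13:15, 13:45-16:15.
The first common window of at least 75 minutes is 13:45-16:15, so the earliest start is 13:45.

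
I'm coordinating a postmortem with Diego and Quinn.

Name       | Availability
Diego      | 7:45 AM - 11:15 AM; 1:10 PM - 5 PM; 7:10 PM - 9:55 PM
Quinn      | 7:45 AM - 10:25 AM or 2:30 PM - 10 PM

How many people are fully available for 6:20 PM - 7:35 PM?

Quinn can make the full 18:20-19:35 slot — that's 1.

1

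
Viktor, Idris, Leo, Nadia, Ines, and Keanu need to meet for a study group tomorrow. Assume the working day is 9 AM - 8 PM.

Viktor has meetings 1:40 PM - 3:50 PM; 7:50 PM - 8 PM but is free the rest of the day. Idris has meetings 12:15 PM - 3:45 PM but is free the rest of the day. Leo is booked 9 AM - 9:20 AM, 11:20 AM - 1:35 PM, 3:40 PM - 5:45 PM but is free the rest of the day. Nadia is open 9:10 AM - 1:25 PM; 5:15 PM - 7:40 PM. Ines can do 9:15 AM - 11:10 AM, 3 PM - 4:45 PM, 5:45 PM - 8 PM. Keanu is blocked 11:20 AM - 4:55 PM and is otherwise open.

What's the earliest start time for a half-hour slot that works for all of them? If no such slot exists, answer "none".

Viktor free: 09:00-13:40, 15:50-19:50 (invert busy blocks within the working day).
Idris free: 09:00-12:15, 15:45-20:00 (invert busy blocks within the working day).
Leo free: 09:20-11:20, 13:35-15:40, 17:45-20:00 (invert busy blocks within the working day).
Nadia free: 09:10-13:25, 17:15-19:40.
Ines free: 09:15-11:10, 15:00-16:45, 17:45-20:00.
Keanu free: 09:00-11:20, 16:55-20:00 (invert busy blocks within the working day).
Viktor ∩ Idris: 09:00-12:15, 15:50-19:50.
Viktor ∩ Idris ∩ Leo: 09:20-11:20, 17:45-19:50.
Viktor ∩ Idris ∩ Leo ∩ Nadia: 09:20-11:20, 17:45-19:40.
Viktor ∩ Idris ∩ Leo ∩ Nadia ∩ Ines: 09:20-11:10, 17:45-19:40.
Viktor ∩ Idris ∩ Leo ∩ Nadia ∩ Ines ∩ Keanu: 09:20-11:10, 17:45-19:40.
The first common window of at least 30 minutes is 09:20-11:10, so the earliest start is 09:20.

09:20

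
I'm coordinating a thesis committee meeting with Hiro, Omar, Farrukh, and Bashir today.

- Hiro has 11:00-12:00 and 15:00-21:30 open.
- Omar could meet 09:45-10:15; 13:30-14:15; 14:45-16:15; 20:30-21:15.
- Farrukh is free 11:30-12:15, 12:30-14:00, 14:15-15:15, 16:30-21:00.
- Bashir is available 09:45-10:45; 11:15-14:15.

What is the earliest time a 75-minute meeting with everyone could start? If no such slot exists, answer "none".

none

Hiro ∩ Omar: 15:00-16:15, 20:30-21:15.
Hiro ∩ Omar ∩ Farrukh: 15:00-15:15, 20:30-21:00.
Hiro ∩ Omar ∩ Farrukh ∩ Bashir: ∅.
There is no time when everyone is free.
No common window is at least 75 minutes long.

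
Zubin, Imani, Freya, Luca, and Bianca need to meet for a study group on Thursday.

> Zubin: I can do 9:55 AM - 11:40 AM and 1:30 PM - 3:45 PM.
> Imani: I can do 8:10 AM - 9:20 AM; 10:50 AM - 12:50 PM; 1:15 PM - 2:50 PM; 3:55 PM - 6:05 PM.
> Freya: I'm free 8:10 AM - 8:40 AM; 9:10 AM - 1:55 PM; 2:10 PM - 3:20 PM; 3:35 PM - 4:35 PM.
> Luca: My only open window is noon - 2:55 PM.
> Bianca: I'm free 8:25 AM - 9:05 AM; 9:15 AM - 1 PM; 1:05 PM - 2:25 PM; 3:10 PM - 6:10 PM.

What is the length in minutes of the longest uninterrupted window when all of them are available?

25

Zubin ∩ Imani: 10:50-11:40, 13:30-14:50.
Zubin ∩ Imani ∩ Freya: 10:50-11:40, 13:30-13:55, 14:10-14:50.
Zubin ∩ Imani ∩ Freya ∩ Luca: 13:30-13:55, 14:10-14:50.
Zubin ∩ Imani ∩ Freya ∩ Luca ∩ Bianca: 13:30-13:55, 14:10-14:25.
Those are the intersection windows.
The longest is 13:30-13:55 at 25 minutes.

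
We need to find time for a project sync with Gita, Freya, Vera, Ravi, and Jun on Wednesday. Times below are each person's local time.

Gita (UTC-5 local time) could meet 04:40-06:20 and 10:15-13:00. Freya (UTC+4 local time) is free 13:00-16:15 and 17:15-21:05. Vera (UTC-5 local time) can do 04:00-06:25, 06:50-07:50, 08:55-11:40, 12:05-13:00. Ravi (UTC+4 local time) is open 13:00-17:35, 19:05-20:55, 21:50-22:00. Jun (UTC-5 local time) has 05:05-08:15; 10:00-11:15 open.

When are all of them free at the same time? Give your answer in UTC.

Gita in UTC: 09:40-11:20, 15:15-18:00 (add 5h to convert from UTC-5).
Freya in UTC: 09:00-12:15, 13:15-17:05 (subtract 4h to convert from UTC+4).
Vera in UTC: 09:00-11:25, 11:50-12:50, 13:55-16:40, 17:05-18:00 (add 5h to convert from UTC-5).
Ravi in UTC: 09:00-13:35, 15:05-16:55, 17:50-18:00 (subtract 4h to convert from UTC+4).
Jun in UTC: 10:05-13:15, 15:00-16:15 (add 5h to convert from UTC-5).
Gita ∩ Freya: 09:40-11:20, 15:15-17:05.
Gita ∩ Freya ∩ Vera: 09:40-11:20, 15:15-16:40.
Gita ∩ Freya ∩ Vera ∩ Ravi: 09:40-11:20, 15:15-16:40.
Gita ∩ Freya ∩ Vera ∩ Ravi ∩ Jun: 10:05-11:20, 15:15-16:15.
So the common availability across everyone is 10:05-11:20, 15:15-16:15.

10:05-11:20, 15:15-16:15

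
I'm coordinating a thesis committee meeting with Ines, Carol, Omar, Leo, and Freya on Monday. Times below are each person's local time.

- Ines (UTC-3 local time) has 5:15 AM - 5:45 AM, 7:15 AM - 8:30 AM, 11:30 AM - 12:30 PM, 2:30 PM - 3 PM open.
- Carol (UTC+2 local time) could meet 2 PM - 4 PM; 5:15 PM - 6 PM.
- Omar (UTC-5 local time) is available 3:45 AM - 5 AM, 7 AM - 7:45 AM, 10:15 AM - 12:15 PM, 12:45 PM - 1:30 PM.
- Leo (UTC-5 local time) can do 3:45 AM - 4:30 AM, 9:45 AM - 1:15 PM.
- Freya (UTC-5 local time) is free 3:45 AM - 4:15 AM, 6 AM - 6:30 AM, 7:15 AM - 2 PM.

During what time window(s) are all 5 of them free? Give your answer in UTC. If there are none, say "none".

15:15-15:30

Ines in UTC: 08:15-08:45, 10:15-11:30, 14:30-15:30, 17:30-18:00 (add 3h to convert from UTC-3).
Carol in UTC: 12:00-14:00, 15:15-16:00 (subtract 2h to convert from UTC+2).
Omar in UTC: 08:45-10:00, 12:00-12:45, 15:15-17:15, 17:45-18:30 (add 5h to convert from UTC-5).
Leo in UTC: 08:45-09:30, 14:45-18:15 (add 5h to convert from UTC-5).
Freya in UTC: 08:45-09:15, 11:00-11:30, 12:15-19:00 (add 5h to convert from UTC-5).
Ines ∩ Carol: 15:15-15:30.
Ines ∩ Carol ∩ Omar: 15:15-15:30.
Ines ∩ Carol ∩ Omar ∩ Leo: 15:15-15:30.
Ines ∩ Carol ∩ Omar ∩ Leo ∩ Freya: 15:15-15:30.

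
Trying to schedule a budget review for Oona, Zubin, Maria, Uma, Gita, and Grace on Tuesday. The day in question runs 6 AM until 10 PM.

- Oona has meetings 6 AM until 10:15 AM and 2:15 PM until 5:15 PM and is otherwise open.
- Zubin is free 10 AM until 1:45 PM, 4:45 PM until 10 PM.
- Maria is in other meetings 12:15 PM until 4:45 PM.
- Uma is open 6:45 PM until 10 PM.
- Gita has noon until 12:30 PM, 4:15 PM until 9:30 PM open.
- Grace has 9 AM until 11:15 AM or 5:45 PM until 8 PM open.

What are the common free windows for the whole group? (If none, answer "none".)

Oona free: 10:15-14:15, 17:15-22:00 (invert busy blocks within the working day).
Zubin free: 10:00-13:45, 16:45-22:00.
Maria free: 06:00-12:15, 16:45-22:00 (invert busy blocks within the working day).
Uma free: 18:45-22:00.
Gita free: 12:00-12:30, 16:15-21:30.
Grace free: 09:00-11:15, 17:45-20:00.
Oona ∩ Zubin: 10:15-13:45, 17:15-22:00.
Oona ∩ Zubin ∩ Maria: 10:15-12:15, 17:15-22:00.
Oona ∩ Zubin ∩ Maria ∩ Uma: 18:45-22:00.
Oona ∩ Zubin ∩ Maria ∩ Uma ∩ Gita: 18:45-21:30.
Oona ∩ Zubin ∩ Maria ∩ Uma ∩ Gita ∩ Grace: 18:45-20:00.
Those are the intersection windows.

18:45-20:00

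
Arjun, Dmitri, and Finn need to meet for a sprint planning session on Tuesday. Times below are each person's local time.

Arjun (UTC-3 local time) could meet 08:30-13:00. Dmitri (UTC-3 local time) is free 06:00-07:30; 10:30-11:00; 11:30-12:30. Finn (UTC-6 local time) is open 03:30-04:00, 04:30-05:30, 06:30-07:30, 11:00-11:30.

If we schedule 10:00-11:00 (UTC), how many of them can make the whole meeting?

0

Arjun in UTC: 11:30-16:00 (add 3h to convert from UTC-3).
Dmitri in UTC: 09:00-10:30, 13:30-14:00, 14:30-15:30 (add 3h to convert from UTC-3).
Finn in UTC: 09:30-10:00, 10:30-11:30, 12:30-13:30, 17:00-17:30 (add 6h to convert from UTC-6).
nobody can make the full 10:00-11:00 slot — that's 0.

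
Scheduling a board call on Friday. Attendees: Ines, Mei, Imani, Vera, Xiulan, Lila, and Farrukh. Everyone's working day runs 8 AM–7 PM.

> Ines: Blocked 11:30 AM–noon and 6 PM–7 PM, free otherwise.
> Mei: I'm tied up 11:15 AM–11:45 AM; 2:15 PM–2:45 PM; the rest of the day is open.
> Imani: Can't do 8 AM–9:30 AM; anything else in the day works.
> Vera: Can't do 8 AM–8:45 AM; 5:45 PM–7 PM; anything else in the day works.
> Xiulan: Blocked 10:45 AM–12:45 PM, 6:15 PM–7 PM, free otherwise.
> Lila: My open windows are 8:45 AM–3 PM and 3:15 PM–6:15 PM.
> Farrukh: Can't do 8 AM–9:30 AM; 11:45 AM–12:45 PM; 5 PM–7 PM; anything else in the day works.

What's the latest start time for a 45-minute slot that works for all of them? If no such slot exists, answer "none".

Ines free: 08:00-11:30, 12:00-18:00 (invert busy blocks within the working day).
Mei free: 08:00-11:15, 11:45-14:15, 14:45-19:00 (invert busy blocks within the working day).
Imani free: 09:30-19:00 (invert busy blocks within the working day).
Vera free: 08:45-17:45 (invert busy blocks within the working day).
Xiulan free: 08:00-10:45, 12:45-18:15 (invert busy blocks within the working day).
Lila free: 08:45-15:00, 15:15-18:15.
Farrukh free: 09:30-11:45, 12:45-17:00 (invert busy blocks within the working day).
Ines ∩ Mei: 08:00-11:15, 12:00-14:15, 14:45-18:00.
Ines ∩ Mei ∩ Imani: 09:30-11:15, 12:00-14:15, 14:45-18:00.
Ines ∩ Mei ∩ Imani ∩ Vera: 09:30-11:15, 12:00-14:15, 14:45-17:45.
Ines ∩ Mei ∩ Imani ∩ Vera ∩ Xiulan: 09:30-10:45, 12:45-14:15, 14:45-17:45.
Ines ∩ Mei ∩ Imani ∩ Vera ∩ Xiulan ∩ Lila: 09:30-10:45, 12:45-14:15, 14:45-15:00, 15:15-17:45.
Ines ∩ Mei ∩ Imani ∩ Vera ∩ Xiulan ∩ Lila ∩ Farrukh: 09:30-10:45, 12:45-14:15, 14:45-15:00, 15:15-17:00.
So the common availability across everyone is 09:30-10:45, 12:45-14:15, 14:45-15:00, 15:15-17:00.
The last common window of at least 45 minutes is 15:15-17:00; a 45-minute meeting can start as late as 16:15 and still end by 17:00.

16:15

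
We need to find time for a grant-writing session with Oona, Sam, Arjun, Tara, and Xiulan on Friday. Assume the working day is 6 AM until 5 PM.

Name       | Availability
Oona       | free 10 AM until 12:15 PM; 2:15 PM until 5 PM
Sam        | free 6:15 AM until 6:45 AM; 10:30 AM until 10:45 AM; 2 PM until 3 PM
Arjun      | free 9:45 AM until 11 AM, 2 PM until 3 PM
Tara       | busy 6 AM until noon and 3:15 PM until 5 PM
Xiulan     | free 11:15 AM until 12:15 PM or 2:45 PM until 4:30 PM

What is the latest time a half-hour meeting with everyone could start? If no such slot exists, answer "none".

Oona free: 10:00-12:15, 14:15-17:00.
Sam free: 06:15-06:45, 10:30-10:45, 14:00-15:00.
Arjun free: 09:45-11:00, 14:00-15:00.
Tara free: 12:00-15:15 (invert busy blocks within the working day).
Xiulan free: 11:15-12:15, 14:45-16:30.
Oona ∩ Sam: 10:30-10:45, 14:15-15:00.
Oona ∩ Sam ∩ Arjun: 10:30-10:45, 14:15-15:00.
Oona ∩ Sam ∩ Arjun ∩ Tara: 14:15-15:00.
Oona ∩ Sam ∩ Arjun ∩ Tara ∩ Xiulan: 14:45-15:00.
No common window is at least 30 minutes long.

none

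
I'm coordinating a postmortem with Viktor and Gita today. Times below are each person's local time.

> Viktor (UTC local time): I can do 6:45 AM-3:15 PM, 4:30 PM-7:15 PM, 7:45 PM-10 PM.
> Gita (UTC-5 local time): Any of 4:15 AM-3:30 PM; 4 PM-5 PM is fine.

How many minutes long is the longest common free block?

360

Viktor in UTC: 06:45-15:15, 16:30-19:15, 19:45-22:00.
Gita in UTC: 09:15-20:30, 21:00-22:00 (add 5h to convert from UTC-5).
Viktor ∩ Gita: 09:15-15:15, 16:30-19:15, 19:45-20:30, 21:00-22:00.
The longest is 09:15-15:15 at 360 minutes.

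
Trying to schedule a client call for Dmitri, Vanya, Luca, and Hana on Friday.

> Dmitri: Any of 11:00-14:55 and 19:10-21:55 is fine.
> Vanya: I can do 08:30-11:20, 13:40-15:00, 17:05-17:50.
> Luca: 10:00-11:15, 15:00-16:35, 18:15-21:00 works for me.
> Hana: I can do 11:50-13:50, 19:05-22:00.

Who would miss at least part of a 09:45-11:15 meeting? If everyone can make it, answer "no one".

Dmitri: not fully free for 09:45-11:15. Vanya: free for 09:45-11:15. Luca: not fully free for 09:45-11:15. Hana: not fully free for 09:45-11:15.

Dmitri, Hana, Luca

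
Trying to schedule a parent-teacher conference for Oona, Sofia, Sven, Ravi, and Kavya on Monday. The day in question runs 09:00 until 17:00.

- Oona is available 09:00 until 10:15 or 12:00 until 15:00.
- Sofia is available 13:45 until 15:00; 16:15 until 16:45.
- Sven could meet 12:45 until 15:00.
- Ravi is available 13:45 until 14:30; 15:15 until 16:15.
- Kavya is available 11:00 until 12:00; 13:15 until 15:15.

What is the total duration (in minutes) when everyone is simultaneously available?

Oona ∩ Sofia: 13:45-15:00.
Oona ∩ Sofia ∩ Sven: 13:45-15:00.
Oona ∩ Sofia ∩ Sven ∩ Ravi: 13:45-14:30.
Oona ∩ Sofia ∩ Sven ∩ Ravi ∩ Kavya: 13:45-14:30.
That's a single block of 45 minutes.

45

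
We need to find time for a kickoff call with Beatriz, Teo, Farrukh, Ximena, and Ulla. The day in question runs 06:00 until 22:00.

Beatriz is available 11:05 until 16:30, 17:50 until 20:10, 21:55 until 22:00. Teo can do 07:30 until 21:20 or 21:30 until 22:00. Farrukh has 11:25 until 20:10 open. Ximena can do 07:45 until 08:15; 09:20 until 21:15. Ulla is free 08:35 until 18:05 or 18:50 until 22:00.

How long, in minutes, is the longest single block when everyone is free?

305

Beatriz ∩ Teo: 11:05-16:30, 17:50-20:10, 21:55-22:00.
Beatriz ∩ Teo ∩ Farrukh: 11:25-16:30, 17:50-20:10.
Beatriz ∩ Teo ∩ Farrukh ∩ Ximena: 11:25-16:30, 17:50-20:10.
Beatriz ∩ Teo ∩ Farrukh ∩ Ximena ∩ Ulla: 11:25-16:30, 17:50-18:05, 18:50-20:10.
The longest is 11:25-16:30 at 305 minutes.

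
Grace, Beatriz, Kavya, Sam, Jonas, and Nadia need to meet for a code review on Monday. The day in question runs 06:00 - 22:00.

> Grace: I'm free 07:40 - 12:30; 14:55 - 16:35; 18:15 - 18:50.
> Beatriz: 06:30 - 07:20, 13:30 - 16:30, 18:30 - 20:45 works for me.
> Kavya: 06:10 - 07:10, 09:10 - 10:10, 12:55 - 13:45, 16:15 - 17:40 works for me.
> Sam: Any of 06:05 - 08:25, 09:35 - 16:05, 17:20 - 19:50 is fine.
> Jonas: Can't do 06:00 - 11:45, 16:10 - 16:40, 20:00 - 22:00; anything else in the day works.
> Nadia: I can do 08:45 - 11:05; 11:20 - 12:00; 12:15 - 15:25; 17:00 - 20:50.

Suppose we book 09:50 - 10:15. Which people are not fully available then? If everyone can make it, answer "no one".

Grace free: 07:40-12:30, 14:55-16:35, 18:15-18:50.
Beatriz free: 06:30-07:20, 13:30-16:30, 18:30-20:45.
Kavya free: 06:10-07:10, 09:10-10:10, 12:55-13:45, 16:15-17:40.
Sam free: 06:05-08:25, 09:35-16:05, 17:20-19:50.
Jonas free: 11:45-16:10, 16:40-20:00 (invert busy blocks within the working day).
Nadia free: 08:45-11:05, 11:20-12:00, 12:15-15:25, 17:00-20:50.
Grace: free for 09:50-10:15. Beatriz: not fully free for 09:50-10:15. Kavya: not fully free for 09:50-10:15. Sam: free for 09:50-10:15. Jonas: not fully free for 09:50-10:15. Nadia: free for 09:50-10:15.

Beatriz, Jonas, Kavya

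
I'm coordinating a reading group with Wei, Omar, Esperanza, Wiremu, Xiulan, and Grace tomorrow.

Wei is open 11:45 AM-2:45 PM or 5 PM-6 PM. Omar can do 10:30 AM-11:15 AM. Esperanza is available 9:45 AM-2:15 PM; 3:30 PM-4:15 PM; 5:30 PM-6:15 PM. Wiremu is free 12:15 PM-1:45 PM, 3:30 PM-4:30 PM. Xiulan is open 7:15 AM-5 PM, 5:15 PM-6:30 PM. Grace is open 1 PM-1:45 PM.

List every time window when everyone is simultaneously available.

none

Wei ∩ Omar: ∅.
Wei ∩ Omar ∩ Esperanza: ∅.
Wei ∩ Omar ∩ Esperanza ∩ Wiremu: ∅.
Wei ∩ Omar ∩ Esperanza ∩ Wiremu ∩ Xiulan: ∅.
Wei ∩ Omar ∩ Esperanza ∩ Wiremu ∩ Xiulan ∩ Grace: ∅.
There is no time when everyone is free.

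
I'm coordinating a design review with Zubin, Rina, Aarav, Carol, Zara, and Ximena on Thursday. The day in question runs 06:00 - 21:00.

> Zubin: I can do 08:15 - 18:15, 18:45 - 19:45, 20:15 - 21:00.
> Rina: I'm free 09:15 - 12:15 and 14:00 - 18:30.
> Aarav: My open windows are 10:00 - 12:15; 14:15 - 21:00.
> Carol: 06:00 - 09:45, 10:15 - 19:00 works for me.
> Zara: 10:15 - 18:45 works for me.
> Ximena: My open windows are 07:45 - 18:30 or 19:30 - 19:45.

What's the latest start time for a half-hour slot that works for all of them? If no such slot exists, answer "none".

Zubin ∩ Rina: 09:15-12:15, 14:00-18:15.
Zubin ∩ Rina ∩ Aarav: 10:00-12:15, 14:15-18:15.
Zubin ∩ Rina ∩ Aarav ∩ Carol: 10:15-12:15, 14:15-18:15.
Zubin ∩ Rina ∩ Aarav ∩ Carol ∩ Zara: 10:15-12:15, 14:15-18:15.
Zubin ∩ Rina ∩ Aarav ∩ Carol ∩ Zara ∩ Ximena: 10:15-12:15, 14:15-18:15.
The last common window of at least 30 minutes is 14:15-18:15; a 30-minute meeting can start as late as 17:45 and still end by 18:15.

17:45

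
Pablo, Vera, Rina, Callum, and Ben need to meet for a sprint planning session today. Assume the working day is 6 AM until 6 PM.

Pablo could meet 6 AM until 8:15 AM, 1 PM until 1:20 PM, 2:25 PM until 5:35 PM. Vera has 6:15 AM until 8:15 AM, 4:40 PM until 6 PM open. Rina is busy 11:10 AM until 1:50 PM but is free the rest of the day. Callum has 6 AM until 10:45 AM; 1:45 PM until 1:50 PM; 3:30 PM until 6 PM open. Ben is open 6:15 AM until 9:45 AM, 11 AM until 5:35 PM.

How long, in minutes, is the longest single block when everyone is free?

120

Pablo free: 06:00-08:15, 13:00-13:20, 14:25-17:35.
Vera free: 06:15-08:15, 16:40-18:00.
Rina free: 06:00-11:10, 13:50-18:00 (invert busy blocks within the working day).
Callum free: 06:00-10:45, 13:45-13:50, 15:30-18:00.
Ben free: 06:15-09:45, 11:00-17:35.
Pablo ∩ Vera: 06:15-08:15, 16:40-17:35.
Pablo ∩ Vera ∩ Rina: 06:15-08:15, 16:40-17:35.
Pablo ∩ Vera ∩ Rina ∩ Callum: 06:15-08:15, 16:40-17:35.
Pablo ∩ Vera ∩ Rina ∩ Callum ∩ Ben: 06:15-08:15, 16:40-17:35.
So the common availability across everyone is 06:15-08:15, 16:40-17:35.
The longest is 06:15-08:15 at 120 minutes.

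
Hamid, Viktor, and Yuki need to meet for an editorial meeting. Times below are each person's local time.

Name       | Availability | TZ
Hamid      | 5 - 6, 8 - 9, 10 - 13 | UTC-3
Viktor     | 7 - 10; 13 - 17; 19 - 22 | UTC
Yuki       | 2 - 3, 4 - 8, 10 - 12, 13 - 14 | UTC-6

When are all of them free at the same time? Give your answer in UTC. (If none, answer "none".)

08:00-09:00, 13:00-14:00

Hamid in UTC: 08:00-09:00, 11:00-12:00, 13:00-16:00 (add 3h to convert from UTC-3).
Viktor in UTC: 07:00-10:00, 13:00-17:00, 19:00-22:00.
Yuki in UTC: 08:00-09:00, 10:00-14:00, 16:00-18:00, 19:00-20:00 (add 6h to convert from UTC-6).
Hamid ∩ Viktor: 08:00-09:00, 13:00-16:00.
Hamid ∩ Viktor ∩ Yuki: 08:00-09:00, 13:00-14:00.
Those are the intersection windows.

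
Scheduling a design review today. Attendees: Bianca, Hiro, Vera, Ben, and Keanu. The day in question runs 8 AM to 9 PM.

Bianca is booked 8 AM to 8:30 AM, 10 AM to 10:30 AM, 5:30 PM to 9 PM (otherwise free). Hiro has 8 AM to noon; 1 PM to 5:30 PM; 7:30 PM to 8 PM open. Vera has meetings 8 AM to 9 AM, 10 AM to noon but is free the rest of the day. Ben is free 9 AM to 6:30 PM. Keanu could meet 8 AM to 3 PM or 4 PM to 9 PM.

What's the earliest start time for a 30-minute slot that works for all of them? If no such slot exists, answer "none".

09:00

Bianca free: 08:30-10:00, 10:30-17:30 (invert busy blocks within the working day).
Hiro free: 08:00-12:00, 13:00-17:30, 19:30-20:00.
Vera free: 09:00-10:00, 12:00-21:00 (invert busy blocks within the working day).
Ben free: 09:00-18:30.
Keanu free: 08:00-15:00, 16:00-21:00.
Bianca ∩ Hiro: 08:30-10:00, 10:30-12:00, 13:00-17:30.
Bianca ∩ Hiro ∩ Vera: 09:00-10:00, 13:00-17:30.
Bianca ∩ Hiro ∩ Vera ∩ Ben: 09:00-10:00, 13:00-17:30.
Bianca ∩ Hiro ∩ Vera ∩ Ben ∩ Keanu: 09:00-10:00, 13:00-15:00, 16:00-17:30.
The first common window of at least 30 minutes is 09:00-10:00, so the earliest start is 09:00.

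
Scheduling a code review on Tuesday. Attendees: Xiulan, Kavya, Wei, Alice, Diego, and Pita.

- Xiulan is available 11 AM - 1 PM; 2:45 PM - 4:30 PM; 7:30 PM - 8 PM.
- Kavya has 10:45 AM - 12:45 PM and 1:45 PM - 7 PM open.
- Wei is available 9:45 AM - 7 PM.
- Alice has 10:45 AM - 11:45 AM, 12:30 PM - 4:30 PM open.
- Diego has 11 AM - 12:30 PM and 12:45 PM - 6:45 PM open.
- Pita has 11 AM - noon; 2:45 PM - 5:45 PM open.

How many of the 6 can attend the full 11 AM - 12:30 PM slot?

4

Xiulan, Kavya, Wei, and Diego can make the full 11:00-12:30 slot — that's 4.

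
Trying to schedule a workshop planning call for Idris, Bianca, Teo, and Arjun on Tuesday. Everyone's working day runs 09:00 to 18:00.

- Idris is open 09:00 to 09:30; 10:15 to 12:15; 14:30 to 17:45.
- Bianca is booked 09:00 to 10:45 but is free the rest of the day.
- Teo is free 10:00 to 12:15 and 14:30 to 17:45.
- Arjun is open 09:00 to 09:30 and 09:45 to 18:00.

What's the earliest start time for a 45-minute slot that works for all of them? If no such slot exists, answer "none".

Idris free: 09:00-09:30, 10:15-12:15, 14:30-17:45.
Bianca free: 10:45-18:00 (invert busy blocks within the working day).
Teo free: 10:00-12:15, 14:30-17:45.
Arjun free: 09:00-09:30, 09:45-18:00.
Idris ∩ Bianca: 10:45-12:15, 14:30-17:45.
Idris ∩ Bianca ∩ Teo: 10:45-12:15, 14:30-17:45.
Idris ∩ Bianca ∩ Teo ∩ Arjun: 10:45-12:15, 14:30-17:45.
The first common window of at least 45 minutes is 10:45-12:15, so the earliest start is 10:45.

10:45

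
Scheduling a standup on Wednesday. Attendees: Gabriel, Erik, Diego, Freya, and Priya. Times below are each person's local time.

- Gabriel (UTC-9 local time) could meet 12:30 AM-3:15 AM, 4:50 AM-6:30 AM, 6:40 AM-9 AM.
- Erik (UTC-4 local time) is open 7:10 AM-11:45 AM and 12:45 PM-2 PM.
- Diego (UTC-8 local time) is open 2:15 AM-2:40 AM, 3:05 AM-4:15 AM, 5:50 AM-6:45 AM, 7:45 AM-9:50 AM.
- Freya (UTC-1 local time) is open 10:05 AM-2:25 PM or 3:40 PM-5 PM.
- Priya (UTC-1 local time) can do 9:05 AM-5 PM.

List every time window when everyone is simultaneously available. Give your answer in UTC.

Gabriel in UTC: 09:30-12:15, 13:50-15:30, 15:40-18:00 (add 9h to convert from UTC-9).
Erik in UTC: 11:10-15:45, 16:45-18:00 (add 4h to convert from UTC-4).
Diego in UTC: 10:15-10:40, 11:05-12:15, 13:50-14:45, 15:45-17:50 (add 8h to convert from UTC-8).
Freya in UTC: 11:05-15:25, 16:40-18:00 (add 1h to convert from UTC-1).
Priya in UTC: 10:05-18:00 (add 1h to convert from UTC-1).
Gabriel ∩ Erik: 11:10-12:15, 13:50-15:30, 15:40-15:45, 16:45-18:00.
Gabriel ∩ Erik ∩ Diego: 11:10-12:15, 13:50-14:45, 16:45-17:50.
Gabriel ∩ Erik ∩ Diego ∩ Freya: 11:10-12:15, 13:50-14:45, 16:45-17:50.
Gabriel ∩ Erik ∩ Diego ∩ Freya ∩ Priya: 11:10-12:15, 13:50-14:45, 16:45-17:50.

11:10-12:15, 13:50-14:45, 16:45-17:50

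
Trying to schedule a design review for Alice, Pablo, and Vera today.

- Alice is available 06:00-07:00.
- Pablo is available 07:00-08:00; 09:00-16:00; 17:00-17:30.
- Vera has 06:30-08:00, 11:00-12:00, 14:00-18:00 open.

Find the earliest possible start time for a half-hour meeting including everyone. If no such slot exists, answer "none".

none

Alice ∩ Pablo: ∅.
Alice ∩ Pablo ∩ Vera: ∅.
There is no time when everyone is free.
No common window is at least 30 minutes long.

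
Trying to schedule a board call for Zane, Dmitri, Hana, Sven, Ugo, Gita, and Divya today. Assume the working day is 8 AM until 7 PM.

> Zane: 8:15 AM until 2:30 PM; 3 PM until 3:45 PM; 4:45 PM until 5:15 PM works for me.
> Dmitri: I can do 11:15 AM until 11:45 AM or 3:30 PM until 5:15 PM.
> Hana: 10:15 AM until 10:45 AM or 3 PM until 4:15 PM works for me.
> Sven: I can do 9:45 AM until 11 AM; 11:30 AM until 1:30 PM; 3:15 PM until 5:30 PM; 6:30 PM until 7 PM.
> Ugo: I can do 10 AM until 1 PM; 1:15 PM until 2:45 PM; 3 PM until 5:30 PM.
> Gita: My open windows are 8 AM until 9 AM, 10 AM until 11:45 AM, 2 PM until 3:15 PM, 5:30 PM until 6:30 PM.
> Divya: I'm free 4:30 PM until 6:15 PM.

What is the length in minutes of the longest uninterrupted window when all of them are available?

Zane ∩ Dmitri: 11:15-11:45, 15:30-15:45, 16:45-17:15.
Zane ∩ Dmitri ∩ Hana: 15:30-15:45.
Zane ∩ Dmitri ∩ Hana ∩ Sven: 15:30-15:45.
Zane ∩ Dmitri ∩ Hana ∩ Sven ∩ Ugo: 15:30-15:45.
Zane ∩ Dmitri ∩ Hana ∩ Sven ∩ Ugo ∩ Gita: ∅.
Zane ∩ Dmitri ∩ Hana ∩ Sven ∩ Ugo ∩ Gita ∩ Divya: ∅.
There is no time when everyone is free.
No common window exists, so the longest block is 0 minutes.

0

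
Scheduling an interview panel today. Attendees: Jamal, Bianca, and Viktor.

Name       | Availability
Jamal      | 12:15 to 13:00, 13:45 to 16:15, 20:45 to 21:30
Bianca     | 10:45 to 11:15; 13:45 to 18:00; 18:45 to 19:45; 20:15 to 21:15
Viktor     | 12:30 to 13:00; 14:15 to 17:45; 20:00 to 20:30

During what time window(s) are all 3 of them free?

14:15-16:15

Jamal ∩ Bianca: 13:45-16:15, 20:45-21:15.
Jamal ∩ Bianca ∩ Viktor: 14:15-16:15.
So the common availability across everyone is 14:15-16:15.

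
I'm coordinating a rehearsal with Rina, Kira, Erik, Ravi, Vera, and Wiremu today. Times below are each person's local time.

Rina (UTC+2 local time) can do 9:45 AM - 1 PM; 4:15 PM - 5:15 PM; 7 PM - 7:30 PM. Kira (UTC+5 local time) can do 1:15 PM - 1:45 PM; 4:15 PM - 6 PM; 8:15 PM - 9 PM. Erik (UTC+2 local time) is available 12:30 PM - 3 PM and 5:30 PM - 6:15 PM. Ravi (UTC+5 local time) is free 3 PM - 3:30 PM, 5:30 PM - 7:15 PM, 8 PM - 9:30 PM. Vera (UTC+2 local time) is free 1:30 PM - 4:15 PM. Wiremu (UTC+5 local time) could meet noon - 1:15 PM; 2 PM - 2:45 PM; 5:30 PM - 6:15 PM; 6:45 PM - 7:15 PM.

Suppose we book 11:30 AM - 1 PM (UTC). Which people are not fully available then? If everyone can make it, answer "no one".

Rina in UTC: 07:45-11:00, 14:15-15:15, 17:00-17:30 (subtract 2h to convert from UTC+2).
Kira in UTC: 08:15-08:45, 11:15-13:00, 15:15-16:00 (subtract 5h to convert from UTC+5).
Erik in UTC: 10:30-13:00, 15:30-16:15 (subtract 2h to convert from UTC+2).
Ravi in UTC: 10:00-10:30, 12:30-14:15, 15:00-16:30 (subtract 5h to convert from UTC+5).
Vera in UTC: 11:30-14:15 (subtract 2h to convert from UTC+2).
Wiremu in UTC: 07:00-08:15, 09:00-09:45, 12:30-13:15, 13:45-14:15 (subtract 5h to convert from UTC+5).
Rina: not fully free for 11:30-13:00. Kira: free for 11:30-13:00. Erik: free for 11:30-13:00. Ravi: not fully free for 11:30-13:00. Vera: free for 11:30-13:00. Wiremu: not fully free for 11:30-13:00.

Ravi, Rina, Wiremu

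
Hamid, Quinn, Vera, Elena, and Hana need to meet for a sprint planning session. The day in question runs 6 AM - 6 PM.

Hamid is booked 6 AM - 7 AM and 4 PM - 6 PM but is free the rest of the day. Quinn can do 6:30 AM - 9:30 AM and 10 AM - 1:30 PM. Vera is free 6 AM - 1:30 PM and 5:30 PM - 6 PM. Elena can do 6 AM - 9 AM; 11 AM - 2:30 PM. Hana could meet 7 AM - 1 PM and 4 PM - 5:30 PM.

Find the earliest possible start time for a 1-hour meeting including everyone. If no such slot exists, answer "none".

07:00

Hamid free: 07:00-16:00 (invert busy blocks within the working day).
Quinn free: 06:30-09:30, 10:00-13:30.
Vera free: 06:00-13:30, 17:30-18:00.
Elena free: 06:00-09:00, 11:00-14:30.
Hana free: 07:00-13:00, 16:00-17:30.
Hamid ∩ Quinn: 07:00-09:30, 10:00-13:30.
Hamid ∩ Quinn ∩ Vera: 07:00-09:30, 10:00-13:30.
Hamid ∩ Quinn ∩ Vera ∩ Elena: 07:00-09:00, 11:00-13:30.
Hamid ∩ Quinn ∩ Vera ∩ Elena ∩ Hana: 07:00-09:00, 11:00-13:00.
Those are the intersection windows.
The first common window of at least 60 minutes is 07:00-09:00, so the earliest start is 07:00.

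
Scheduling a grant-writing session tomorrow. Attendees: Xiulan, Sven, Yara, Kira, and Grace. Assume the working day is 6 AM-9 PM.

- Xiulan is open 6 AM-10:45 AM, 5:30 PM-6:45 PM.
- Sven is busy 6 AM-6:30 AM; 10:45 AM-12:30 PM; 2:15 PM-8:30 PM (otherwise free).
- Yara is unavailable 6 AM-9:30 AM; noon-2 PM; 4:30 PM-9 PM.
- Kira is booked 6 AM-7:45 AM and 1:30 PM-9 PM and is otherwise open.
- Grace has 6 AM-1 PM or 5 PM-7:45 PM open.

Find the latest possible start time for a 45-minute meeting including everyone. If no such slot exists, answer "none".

Xiulan free: 06:00-10:45, 17:30-18:45.
Sven free: 06:30-10:45, 12:30-14:15, 20:30-21:00 (invert busy blocks within the working day).
Yara free: 09:30-12:00, 14:00-16:30 (invert busy blocks within the working day).
Kira free: 07:45-13:30 (invert busy blocks within the working day).
Grace free: 06:00-13:00, 17:00-19:45.
Xiulan ∩ Sven: 06:30-10:45.
Xiulan ∩ Sven ∩ Yara: 09:30-10:45.
Xiulan ∩ Sven ∩ Yara ∩ Kira: 09:30-10:45.
Xiulan ∩ Sven ∩ Yara ∩ Kira ∩ Grace: 09:30-10:45.
The last common window of at least 45 minutes is 09:30-10:45; a 45-minute meeting can start as late as 10:00 and still end by 10:45.

10:00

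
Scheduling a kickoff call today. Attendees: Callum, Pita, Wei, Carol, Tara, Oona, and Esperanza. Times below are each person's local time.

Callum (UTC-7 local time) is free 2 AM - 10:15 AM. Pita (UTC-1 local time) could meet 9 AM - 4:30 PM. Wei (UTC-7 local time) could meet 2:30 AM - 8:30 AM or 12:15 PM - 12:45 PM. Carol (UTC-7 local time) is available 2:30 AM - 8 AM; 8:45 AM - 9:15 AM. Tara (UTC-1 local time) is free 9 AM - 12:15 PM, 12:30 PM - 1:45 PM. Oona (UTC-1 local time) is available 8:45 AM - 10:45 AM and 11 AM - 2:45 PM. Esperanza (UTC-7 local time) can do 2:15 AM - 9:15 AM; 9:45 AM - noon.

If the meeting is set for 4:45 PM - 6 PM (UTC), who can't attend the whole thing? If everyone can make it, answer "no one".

Callum, Carol, Oona, Pita, Tara, Wei

Callum in UTC: 09:00-17:15 (add 7h to convert from UTC-7).
Pita in UTC: 10:00-17:30 (add 1h to convert from UTC-1).
Wei in UTC: 09:30-15:30, 19:15-19:45 (add 7h to convert from UTC-7).
Carol in UTC: 09:30-15:00, 15:45-16:15 (add 7h to convert from UTC-7).
Tara in UTC: 10:00-13:15, 13:30-14:45 (add 1h to convert from UTC-1).
Oona in UTC: 09:45-11:45, 12:00-15:45 (add 1h to convert from UTC-1).
Esperanza in UTC: 09:15-16:15, 16:45-19:00 (add 7h to convert from UTC-7).
Callum: not fully free for 16:45-18:00. Pita: not fully free for 16:45-18:00. Wei: not fully free for 16:45-18:00. Carol: not fully free for 16:45-18:00. Tara: not fully free for 16:45-18:00. Oona: not fully free for 16:45-18:00. Esperanza: free for 16:45-18:00.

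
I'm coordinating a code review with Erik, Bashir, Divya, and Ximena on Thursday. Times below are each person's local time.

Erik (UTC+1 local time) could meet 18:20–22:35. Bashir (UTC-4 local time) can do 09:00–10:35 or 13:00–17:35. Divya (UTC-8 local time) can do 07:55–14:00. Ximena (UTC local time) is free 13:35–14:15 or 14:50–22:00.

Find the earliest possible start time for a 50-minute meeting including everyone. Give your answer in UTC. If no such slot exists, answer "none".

17:20

Erik in UTC: 17:20-21:35 (subtract 1h to convert from UTC+1).
Bashir in UTC: 13:00-14:35, 17:00-21:35 (add 4h to convert from UTC-4).
Divya in UTC: 15:55-22:00 (add 8h to convert from UTC-8).
Ximena in UTC: 13:35-14:15, 14:50-22:00.
Erik ∩ Bashir: 17:20-21:35.
Erik ∩ Bashir ∩ Divya: 17:20-21:35.
Erik ∩ Bashir ∩ Divya ∩ Ximena: 17:20-21:35.
The first common window of at least 50 minutes is 17:20-21:35, so the earliest start is 17:20.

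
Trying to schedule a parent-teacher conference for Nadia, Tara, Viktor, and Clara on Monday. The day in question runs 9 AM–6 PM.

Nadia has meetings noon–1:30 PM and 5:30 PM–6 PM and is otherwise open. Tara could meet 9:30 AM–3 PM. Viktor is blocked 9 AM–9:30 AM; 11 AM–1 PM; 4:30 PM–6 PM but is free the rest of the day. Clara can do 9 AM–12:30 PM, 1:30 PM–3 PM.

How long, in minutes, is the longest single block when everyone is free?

Nadia free: 09:00-12:00, 13:30-17:30 (invert busy blocks within the working day).
Tara free: 09:30-15:00.
Viktor free: 09:30-11:00, 13:00-16:30 (invert busy blocks within the working day).
Clara free: 09:00-12:30, 13:30-15:00.
Nadia ∩ Tara: 09:30-12:00, 13:30-15:00.
Nadia ∩ Tara ∩ Viktor: 09:30-11:00, 13:30-15:00.
Nadia ∩ Tara ∩ Viktor ∩ Clara: 09:30-11:00, 13:30-15:00.
The longest is 09:30-11:00 at 90 minutes.

90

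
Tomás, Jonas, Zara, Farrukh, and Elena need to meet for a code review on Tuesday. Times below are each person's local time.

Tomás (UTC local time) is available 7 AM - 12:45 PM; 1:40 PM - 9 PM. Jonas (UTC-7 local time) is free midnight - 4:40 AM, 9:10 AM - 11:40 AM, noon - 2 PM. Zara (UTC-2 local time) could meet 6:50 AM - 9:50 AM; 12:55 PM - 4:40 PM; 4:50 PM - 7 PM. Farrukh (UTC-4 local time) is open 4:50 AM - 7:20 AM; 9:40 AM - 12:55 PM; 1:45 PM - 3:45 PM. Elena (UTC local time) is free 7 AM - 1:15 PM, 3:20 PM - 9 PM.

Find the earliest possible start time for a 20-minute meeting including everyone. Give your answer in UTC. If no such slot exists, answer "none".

08:50

Tomás in UTC: 07:00-12:45, 13:40-21:00.
Jonas in UTC: 07:00-11:40, 16:10-18:40, 19:00-21:00 (add 7h to convert from UTC-7).
Zara in UTC: 08:50-11:50, 14:55-18:40, 18:50-21:00 (add 2h to convert from UTC-2).
Farrukh in UTC: 08:50-11:20, 13:40-16:55, 17:45-19:45 (add 4h to convert from UTC-4).
Elena in UTC: 07:00-13:15, 15:20-21:00.
Tomás ∩ Jonas: 07:00-11:40, 16:10-18:40, 19:00-21:00.
Tomás ∩ Jonas ∩ Zara: 08:50-11:40, 16:10-18:40, 19:00-21:00.
Tomás ∩ Jonas ∩ Zara ∩ Farrukh: 08:50-11:20, 16:10-16:55, 17:45-18:40, 19:00-19:45.
Tomás ∩ Jonas ∩ Zara ∩ Farrukh ∩ Elena: 08:50-11:20, 16:10-16:55, 17:45-18:40, 19:00-19:45.
Those are the intersection windows.
The first common window of at least 20 minutes is 08:50-11:20, so the earliest start is 08:50.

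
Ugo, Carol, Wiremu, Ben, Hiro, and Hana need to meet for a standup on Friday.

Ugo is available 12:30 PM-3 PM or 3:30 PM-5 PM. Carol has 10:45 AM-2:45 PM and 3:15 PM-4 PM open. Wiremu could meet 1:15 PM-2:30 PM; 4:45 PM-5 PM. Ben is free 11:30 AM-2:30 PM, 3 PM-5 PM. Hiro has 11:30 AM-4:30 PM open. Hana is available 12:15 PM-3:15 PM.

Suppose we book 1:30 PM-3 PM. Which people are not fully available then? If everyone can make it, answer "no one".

Ben, Carol, Wiremu

Ugo: free for 13:30-15:00. Carol: not fully free for 13:30-15:00. Wiremu: not fully free for 13:30-15:00. Ben: not fully free for 13:30-15:00. Hiro: free for 13:30-15:00. Hana: free for 13:30-15:00.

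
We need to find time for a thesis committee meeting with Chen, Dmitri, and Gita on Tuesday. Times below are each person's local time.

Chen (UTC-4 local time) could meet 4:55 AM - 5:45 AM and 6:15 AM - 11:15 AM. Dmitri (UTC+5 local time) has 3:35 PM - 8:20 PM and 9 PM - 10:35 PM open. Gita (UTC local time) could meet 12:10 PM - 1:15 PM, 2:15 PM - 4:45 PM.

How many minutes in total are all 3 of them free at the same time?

Chen in UTC: 08:55-09:45, 10:15-15:15 (add 4h to convert from UTC-4).
Dmitri in UTC: 10:35-15:20, 16:00-17:35 (subtract 5h to convert from UTC+5).
Gita in UTC: 12:10-13:15, 14:15-16:45.
Chen ∩ Dmitri: 10:35-15:15.
Chen ∩ Dmitri ∩ Gita: 12:10-13:15, 14:15-15:15.
Summing the common windows: 65 + 60 = 125 minutes.

125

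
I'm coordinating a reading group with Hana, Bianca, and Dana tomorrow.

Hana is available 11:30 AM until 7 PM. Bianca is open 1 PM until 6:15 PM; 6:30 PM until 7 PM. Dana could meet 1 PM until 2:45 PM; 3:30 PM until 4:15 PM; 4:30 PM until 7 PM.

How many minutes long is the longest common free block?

Hana ∩ Bianca: 13:00-18:15, 18:30-19:00.
Hana ∩ Bianca ∩ Dana: 13:00-14:45, 15:30-16:15, 16:30-18:15, 18:30-19:00.
The longest is 13:00-14:45 at 105 minutes.

105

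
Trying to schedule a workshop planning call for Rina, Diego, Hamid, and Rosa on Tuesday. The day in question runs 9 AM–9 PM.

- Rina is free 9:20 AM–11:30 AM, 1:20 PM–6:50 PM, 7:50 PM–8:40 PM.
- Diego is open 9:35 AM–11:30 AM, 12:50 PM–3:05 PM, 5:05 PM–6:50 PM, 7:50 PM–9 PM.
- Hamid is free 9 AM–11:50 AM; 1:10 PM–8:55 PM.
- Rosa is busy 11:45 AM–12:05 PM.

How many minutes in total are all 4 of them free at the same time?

375

Rina free: 09:20-11:30, 13:20-18:50, 19:50-20:40.
Diego free: 09:35-11:30, 12:50-15:05, 17:05-18:50, 19:50-21:00.
Hamid free: 09:00-11:50, 13:10-20:55.
Rosa free: 09:00-11:45, 12:05-21:00 (invert busy blocks within the working day).
Rina ∩ Diego: 09:35-11:30, 13:20-15:05, 17:05-18:50, 19:50-20:40.
Rina ∩ Diego ∩ Hamid: 09:35-11:30, 13:20-15:05, 17:05-18:50, 19:50-20:40.
Rina ∩ Diego ∩ Hamid ∩ Rosa: 09:35-11:30, 13:20-15:05, 17:05-18:50, 19:50-20:40.
So the common availability across everyone is 09:35-11:30, 13:20-15:05, 17:05-18:50, 19:50-20:40.
Summing the common windows: 115 + 105 + 105 + 50 = 375 minutes.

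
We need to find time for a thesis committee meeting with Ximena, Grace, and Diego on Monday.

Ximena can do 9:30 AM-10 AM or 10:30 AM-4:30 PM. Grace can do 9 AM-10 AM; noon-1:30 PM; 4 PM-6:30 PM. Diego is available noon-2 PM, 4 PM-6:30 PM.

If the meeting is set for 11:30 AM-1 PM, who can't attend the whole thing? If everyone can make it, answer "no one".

Diego, Grace

Ximena: free for 11:30-13:00. Grace: not fully free for 11:30-13:00. Diego: not fully free for 11:30-13:00.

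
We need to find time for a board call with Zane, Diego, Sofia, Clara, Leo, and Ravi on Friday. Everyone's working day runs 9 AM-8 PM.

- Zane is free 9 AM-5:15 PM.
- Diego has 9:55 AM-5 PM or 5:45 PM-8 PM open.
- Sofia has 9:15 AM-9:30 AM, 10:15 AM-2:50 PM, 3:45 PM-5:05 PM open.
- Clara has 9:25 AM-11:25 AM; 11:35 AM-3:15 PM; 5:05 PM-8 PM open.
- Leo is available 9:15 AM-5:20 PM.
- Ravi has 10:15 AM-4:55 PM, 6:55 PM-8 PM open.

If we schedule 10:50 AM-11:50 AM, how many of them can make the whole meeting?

Zane, Diego, Sofia, Leo, and Ravi can make the full 10:50-11:50 slot — that's 5.

5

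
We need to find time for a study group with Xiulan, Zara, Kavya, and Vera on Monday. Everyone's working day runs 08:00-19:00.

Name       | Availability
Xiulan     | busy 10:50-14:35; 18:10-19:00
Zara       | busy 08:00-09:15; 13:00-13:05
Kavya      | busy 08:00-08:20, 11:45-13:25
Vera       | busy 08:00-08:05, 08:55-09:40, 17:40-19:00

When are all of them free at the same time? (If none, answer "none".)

Xiulan free: 08:00-10:50, 14:35-18:10 (invert busy blocks within the working day).
Zara free: 09:15-13:00, 13:05-19:00 (invert busy blocks within the working day).
Kavya free: 08:20-11:45, 13:25-19:00 (invert busy blocks within the working day).
Vera free: 08:05-08:55, 09:40-17:40 (invert busy blocks within the working day).
Xiulan ∩ Zara: 09:15-10:50, 14:35-18:10.
Xiulan ∩ Zara ∩ Kavya: 09:15-10:50, 14:35-18:10.
Xiulan ∩ Zara ∩ Kavya ∩ Vera: 09:40-10:50, 14:35-17:40.

09:40-10:50, 14:35-17:40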